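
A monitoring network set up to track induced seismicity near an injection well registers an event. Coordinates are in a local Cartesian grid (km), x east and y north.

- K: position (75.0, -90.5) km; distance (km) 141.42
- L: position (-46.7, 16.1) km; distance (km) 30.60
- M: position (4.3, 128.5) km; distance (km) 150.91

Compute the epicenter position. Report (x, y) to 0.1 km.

Circle about each station: (x − 75.0)² + (y + 90.5)² = 141.42²; (x + 46.7)² + (y − 16.1)² = 30.60²; (x − 4.3)² + (y − 128.5)² = 150.91².
Subtracting the K equation from the L and M equations removes the quadratic terms:
-243.4 x + 213.2 y = 7688.11
-141.4 x + 438.0 y = -58.72
Solving the 2×2 system: x ≈ -44.2, y ≈ -14.4 km.

(-44.2, -14.4)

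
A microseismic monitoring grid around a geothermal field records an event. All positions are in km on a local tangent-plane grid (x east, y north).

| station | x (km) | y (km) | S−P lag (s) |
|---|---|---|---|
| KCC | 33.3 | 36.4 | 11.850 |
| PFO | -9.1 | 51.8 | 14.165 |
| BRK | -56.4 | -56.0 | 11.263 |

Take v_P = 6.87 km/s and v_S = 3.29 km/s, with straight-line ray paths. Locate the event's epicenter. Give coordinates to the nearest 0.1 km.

11.6 km east, -35.2 km north

Distance from S−P lag: d = Δt · v_P v_S / (v_P − v_S) = Δt · (6.87·3.29)/(6.87−3.29) ≈ 6.3135·Δt.
So d_KCC = 74.81, d_PFO = 89.43, d_BRK = 71.11 km.
Circle about each station: (x − 33.3)² + (y − 36.4)² = 74.81²; (x + 9.1)² + (y − 51.8)² = 89.43²; (x + 56.4)² + (y + 56.0)² = 71.11².
Subtracting pairs of circle equations eliminates x²+y² and gives linear equations (the radical axes):
-84.8 x + 30.8 y = -2068.99
-179.4 x − 184.8 y = 4423.01
Solving the 2×2 system: x ≈ 11.6, y ≈ -35.2 km.
Check against KCC (with the unrounded x, y): √((x − 33.3)²+(y − 36.4)²) = 74.82 ≈ 74.81 km. ✓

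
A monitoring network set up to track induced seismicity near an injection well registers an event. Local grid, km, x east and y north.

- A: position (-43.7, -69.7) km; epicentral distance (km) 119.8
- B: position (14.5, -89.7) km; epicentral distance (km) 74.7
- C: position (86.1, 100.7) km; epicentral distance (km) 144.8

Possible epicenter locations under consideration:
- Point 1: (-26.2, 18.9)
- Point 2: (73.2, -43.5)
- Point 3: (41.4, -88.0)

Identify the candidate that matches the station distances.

For each candidate, compare |candidate − station| to the reported distance:
Point 1: residuals A 29.5, B 41.3, C 5.9 → max 41.3 km
Point 2: residuals A 0.0, B 0.0, C 0.0 → max 0.0 km
Point 3: residuals A 32.8, B 47.7, C 49.1 → max 49.1 km
Only Point 2 has all residuals ≈ 0.

Point 2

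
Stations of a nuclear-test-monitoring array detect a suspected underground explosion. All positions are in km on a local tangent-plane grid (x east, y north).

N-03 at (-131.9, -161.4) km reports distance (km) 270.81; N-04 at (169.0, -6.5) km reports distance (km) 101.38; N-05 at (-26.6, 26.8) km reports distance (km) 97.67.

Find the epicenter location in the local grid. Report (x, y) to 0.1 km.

Circle about each station: (x + 131.9)² + (y + 161.4)² = 270.81²; (x − 169.0)² + (y + 6.5)² = 101.38²; (x + 26.6)² + (y − 26.8)² = 97.67².
Subtracting pairs of circle equations eliminates x²+y² and gives linear equations (the radical axes):
601.8 x + 309.8 y = 48215.83
210.6 x + 376.4 y = 21776.86
Solving the 2×2 system: x ≈ 70.7, y ≈ 18.3 km.

70.7 km east, 18.3 km north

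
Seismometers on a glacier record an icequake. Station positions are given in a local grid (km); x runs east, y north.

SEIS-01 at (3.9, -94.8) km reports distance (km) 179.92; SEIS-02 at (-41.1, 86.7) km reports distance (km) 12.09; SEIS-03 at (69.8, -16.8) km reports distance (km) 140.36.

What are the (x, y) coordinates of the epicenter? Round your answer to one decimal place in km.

Circle about each station: (x − 3.9)² + (y + 94.8)² = 179.92²; (x + 41.1)² + (y − 86.7)² = 12.09²; (x − 69.8)² + (y + 16.8)² = 140.36².
Subtracting pairs of circle equations eliminates x²+y² and gives linear equations (the radical axes):
-90.0 x + 363.0 y = 32428.89
131.8 x + 156.0 y = 8822.31
Solving the 2×2 system: x ≈ -30.0, y ≈ 81.9 km.

(-30.0, 81.9)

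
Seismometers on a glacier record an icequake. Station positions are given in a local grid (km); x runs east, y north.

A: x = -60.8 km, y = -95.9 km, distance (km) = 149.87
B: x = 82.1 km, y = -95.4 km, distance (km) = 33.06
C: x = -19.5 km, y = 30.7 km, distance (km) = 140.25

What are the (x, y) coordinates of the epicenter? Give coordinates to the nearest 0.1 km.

Circle about each station: (x + 60.8)² + (y + 95.9)² = 149.87²; (x − 82.1)² + (y + 95.4)² = 33.06²; (x + 19.5)² + (y − 30.7)² = 140.25².
Subtracting pairs of circle equations eliminates x²+y² and gives linear equations (the radical axes):
285.8 x + 1.0 y = 24316.17
82.6 x + 253.2 y = -8779.76
Solving the 2×2 system: x ≈ 85.3, y ≈ -62.5 km.
Check against A (with the unrounded x, y): √((x + 60.8)²+(y + 95.9)²) = 149.87 ≈ 149.87 km. ✓

(85.3, -62.5)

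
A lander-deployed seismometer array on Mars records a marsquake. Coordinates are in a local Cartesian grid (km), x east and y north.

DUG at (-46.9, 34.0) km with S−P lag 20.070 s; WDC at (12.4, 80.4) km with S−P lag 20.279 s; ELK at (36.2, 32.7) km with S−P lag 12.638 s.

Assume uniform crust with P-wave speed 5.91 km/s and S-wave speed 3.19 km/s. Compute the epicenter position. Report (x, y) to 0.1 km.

Distance from S−P lag: d = Δt · v_P v_S / (v_P − v_S) = Δt · (5.91·3.19)/(5.91−3.19) ≈ 6.9312·Δt.
So d_DUG = 139.11, d_WDC = 140.56, d_ELK = 87.60 km.
Circle about each station: (x + 46.9)² + (y − 34.0)² = 139.11²; (x − 12.4)² + (y − 80.4)² = 140.56²; (x − 36.2)² + (y − 32.7)² = 87.60².
Subtracting the DUG equation from the WDC and ELK equations removes the quadratic terms:
118.6 x + 92.8 y = 2856.79
166.2 x − 2.6 y = 10701.95
Solving the 2×2 system: x ≈ 63.6, y ≈ -50.5 km.
Check against DUG (with the unrounded x, y): √((x + 46.9)²+(y − 34.0)²) = 139.11 ≈ 139.11 km. ✓

x ≈ 63.6 km, y ≈ -50.5 km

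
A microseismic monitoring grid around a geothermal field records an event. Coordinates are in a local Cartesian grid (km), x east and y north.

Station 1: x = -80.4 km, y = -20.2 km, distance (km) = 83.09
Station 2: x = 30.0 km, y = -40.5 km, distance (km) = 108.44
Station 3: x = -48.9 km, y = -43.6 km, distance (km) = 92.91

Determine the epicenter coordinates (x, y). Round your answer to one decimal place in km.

x ≈ -32.8 km, y ≈ 47.9 km

Circle about each station: (x + 80.4)² + (y + 20.2)² = 83.09²; (x − 30.0)² + (y + 40.5)² = 108.44²; (x + 48.9)² + (y + 43.6)² = 92.91².
Subtracting the Station 1 equation from the Station 2 and Station 3 equations removes the quadratic terms:
220.8 x − 40.6 y = -9187.24
63.0 x − 46.8 y = -4308.35
Solving the 2×2 system: x ≈ -32.8, y ≈ 47.9 km.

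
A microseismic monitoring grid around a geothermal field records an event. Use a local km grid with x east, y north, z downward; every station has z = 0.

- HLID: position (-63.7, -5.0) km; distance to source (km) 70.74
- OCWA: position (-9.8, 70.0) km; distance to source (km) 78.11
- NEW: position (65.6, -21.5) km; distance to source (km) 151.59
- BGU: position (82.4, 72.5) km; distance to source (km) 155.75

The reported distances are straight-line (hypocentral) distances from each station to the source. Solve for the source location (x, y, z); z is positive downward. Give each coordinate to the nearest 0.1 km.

x ≈ -61.4 km, y ≈ 42.9 km, depth ≈ 52.0 km

Each station gives a sphere (x−x_i)² + (y−y_i)² + z² = d_i² (stations at z=0).
Subtracting the HLID sphere from OCWA and NEW: z² cancels, leaving linear equations in x and y:
107.8 x + 150.0 y = -183.67
258.6 x − 33.0 y = -17292.46
Solving: x ≈ -61.395, y ≈ 42.898 km (keep extra digits for the depth step; rounded: -61.4, 42.9).
Then from the HLID sphere: z² = 70.74² − (x + 63.7)² − (y + 5.0)² with x = -61.395, y = 42.898, so z ≈ 52.006 ≈ 52.0 km.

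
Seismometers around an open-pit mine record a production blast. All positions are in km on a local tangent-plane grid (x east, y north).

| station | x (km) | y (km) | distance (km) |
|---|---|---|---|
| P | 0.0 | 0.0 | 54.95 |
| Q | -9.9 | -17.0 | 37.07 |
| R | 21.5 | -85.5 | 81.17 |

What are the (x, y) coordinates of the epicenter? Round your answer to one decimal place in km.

(-42.2, -35.2)

Circle about each station: x² + y² = 54.95²; (x + 9.9)² + (y + 17.0)² = 37.07²; (x − 21.5)² + (y + 85.5)² = 81.17².
Subtracting pairs of circle equations eliminates x²+y² and gives linear equations (the radical axes):
-19.8 x − 34.0 y = 2032.33
43.0 x − 171.0 y = 4203.43
Solving the 2×2 system: x ≈ -42.2, y ≈ -35.2 km.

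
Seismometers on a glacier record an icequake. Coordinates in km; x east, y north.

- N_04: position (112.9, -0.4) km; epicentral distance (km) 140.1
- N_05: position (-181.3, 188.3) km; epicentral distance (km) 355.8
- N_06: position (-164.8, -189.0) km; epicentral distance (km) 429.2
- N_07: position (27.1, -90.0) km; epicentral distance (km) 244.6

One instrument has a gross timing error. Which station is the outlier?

N_05

Solve using three stations at a time. Using N_04, N_06, N_07 (subtract circle equations pairwise → linear system) gives (x, y) ≈ (111.2, 139.7).
Distances from that point to each station vs reported:
  N_04: calculated 140.1 vs reported 140.1 → residual 0.0 km
  N_05: calculated 296.5 vs reported 355.8 → residual 59.3 km
  N_06: calculated 429.2 vs reported 429.2 → residual 0.0 km
  N_07: calculated 244.6 vs reported 244.6 → residual 0.0 km
N_04, N_06, N_07 are mutually consistent (residuals ≈ 0); N_05 is off by 59.3 km.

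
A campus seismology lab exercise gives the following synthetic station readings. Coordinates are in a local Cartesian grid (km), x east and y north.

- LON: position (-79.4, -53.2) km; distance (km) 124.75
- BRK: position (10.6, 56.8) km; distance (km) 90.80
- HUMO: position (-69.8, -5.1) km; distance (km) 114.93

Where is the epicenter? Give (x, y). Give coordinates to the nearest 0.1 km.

x ≈ 42.8 km, y ≈ -28.1 km

Circle about each station: (x + 79.4)² + (y + 53.2)² = 124.75²; (x − 10.6)² + (y − 56.8)² = 90.80²; (x + 69.8)² + (y + 5.1)² = 114.93².
Subtracting pairs of circle equations eliminates x²+y² and gives linear equations (the radical axes):
180.0 x + 220.0 y = 1521.92
19.2 x + 96.2 y = -1882.89
Solving the 2×2 system: x ≈ 42.8, y ≈ -28.1 km.
Check against LON (with the unrounded x, y): √((x + 79.4)²+(y + 53.2)²) = 124.77 ≈ 124.75 km. ✓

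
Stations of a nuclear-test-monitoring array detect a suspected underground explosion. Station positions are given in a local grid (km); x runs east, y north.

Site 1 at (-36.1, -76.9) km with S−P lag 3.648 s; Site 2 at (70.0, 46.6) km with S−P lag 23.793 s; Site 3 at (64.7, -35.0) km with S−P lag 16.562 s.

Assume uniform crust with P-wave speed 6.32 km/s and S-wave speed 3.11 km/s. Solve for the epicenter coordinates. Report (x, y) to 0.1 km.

-34.8 km east, -54.6 km north

Distance from S−P lag: d = Δt · v_P v_S / (v_P − v_S) = Δt · (6.32·3.11)/(6.32−3.11) ≈ 6.1231·Δt.
So d_Site 1 = 22.34, d_Site 2 = 145.69, d_Site 3 = 101.41 km.
Circle about each station: (x + 36.1)² + (y + 76.9)² = 22.34²; (x − 70.0)² + (y − 46.6)² = 145.69²; (x − 64.7)² + (y + 35.0)² = 101.41².
Subtracting the Site 1 equation from the Site 2 and Site 3 equations removes the quadratic terms:
212.2 x + 247.0 y = -20871.76
201.6 x + 83.8 y = -11590.64
Solving the 2×2 system: x ≈ -34.8, y ≈ -54.6 km.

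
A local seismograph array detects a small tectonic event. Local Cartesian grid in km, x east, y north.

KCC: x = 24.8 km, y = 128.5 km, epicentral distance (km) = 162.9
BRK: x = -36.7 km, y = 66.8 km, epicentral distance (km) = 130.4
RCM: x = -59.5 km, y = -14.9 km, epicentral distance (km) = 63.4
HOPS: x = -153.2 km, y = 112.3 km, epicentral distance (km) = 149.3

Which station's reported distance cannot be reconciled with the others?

Solve using three stations at a time. Using BRK, RCM, HOPS (subtract circle equations pairwise → linear system) gives (x, y) ≈ (-120.3, -33.4).
Distances from that point to each station vs reported:
  KCC: calculated 217.4 vs reported 162.9 → residual 54.5 km
  BRK: calculated 130.5 vs reported 130.4 → residual 0.1 km
  RCM: calculated 63.5 vs reported 63.4 → residual 0.1 km
  HOPS: calculated 149.3 vs reported 149.3 → residual 0.0 km
BRK, RCM, HOPS are mutually consistent (residuals ≈ 0); KCC is off by 54.5 km.

KCC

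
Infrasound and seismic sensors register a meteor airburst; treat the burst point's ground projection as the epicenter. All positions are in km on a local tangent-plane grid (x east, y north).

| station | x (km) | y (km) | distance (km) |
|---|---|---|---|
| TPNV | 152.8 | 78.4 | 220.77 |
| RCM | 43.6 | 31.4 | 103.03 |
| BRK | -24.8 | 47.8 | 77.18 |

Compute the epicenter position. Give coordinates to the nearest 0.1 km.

Circle about each station: (x − 152.8)² + (y − 78.4)² = 220.77²; (x − 43.6)² + (y − 31.4)² = 103.03²; (x + 24.8)² + (y − 47.8)² = 77.18².
Subtracting the TPNV equation from the RCM and BRK equations removes the quadratic terms:
-218.4 x − 94.0 y = 11516.73
-355.2 x − 61.2 y = 16188.12
Solving the 2×2 system: x ≈ -40.8, y ≈ -27.7 km.
Check against TPNV (with the unrounded x, y): √((x − 152.8)²+(y − 78.4)²) = 220.78 ≈ 220.77 km. ✓

x ≈ -40.8 km, y ≈ -27.7 km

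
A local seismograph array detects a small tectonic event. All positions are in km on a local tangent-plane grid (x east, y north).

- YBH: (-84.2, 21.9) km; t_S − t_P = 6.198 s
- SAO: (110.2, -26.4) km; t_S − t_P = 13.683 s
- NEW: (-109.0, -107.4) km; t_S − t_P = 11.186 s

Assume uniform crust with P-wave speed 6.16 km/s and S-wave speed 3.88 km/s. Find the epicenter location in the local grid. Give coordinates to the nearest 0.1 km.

(-33.0, -18.1)

Distance from S−P lag: d = Δt · v_P v_S / (v_P − v_S) = Δt · (6.16·3.88)/(6.16−3.88) ≈ 10.4828·Δt.
So d_YBH = 64.97, d_SAO = 143.44, d_NEW = 117.26 km.
Circle about each station: (x + 84.2)² + (y − 21.9)² = 64.97²; (x − 110.2)² + (y + 26.4)² = 143.44²; (x + 109.0)² + (y + 107.4)² = 117.26².
Subtracting pairs of circle equations eliminates x²+y² and gives linear equations (the radical axes):
388.8 x − 96.6 y = -11082.18
-49.6 x − 258.6 y = 6317.70
Solving the 2×2 system: x ≈ -33.0, y ≈ -18.1 km.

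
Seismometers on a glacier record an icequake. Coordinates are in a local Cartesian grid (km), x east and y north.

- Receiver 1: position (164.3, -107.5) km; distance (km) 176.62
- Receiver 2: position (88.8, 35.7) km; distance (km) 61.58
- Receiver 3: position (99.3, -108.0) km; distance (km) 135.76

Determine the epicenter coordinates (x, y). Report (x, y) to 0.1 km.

Circle about each station: (x − 164.3)² + (y + 107.5)² = 176.62²; (x − 88.8)² + (y − 35.7)² = 61.58²; (x − 99.3)² + (y + 108.0)² = 135.76².
Subtracting the Receiver 1 equation from the Receiver 2 and Receiver 3 equations removes the quadratic terms:
-151.0 x + 286.4 y = -1988.28
-130.0 x − 1.0 y = -4262.40
Solving the 2×2 system: x ≈ 32.7, y ≈ 10.3 km.

(32.7, 10.3)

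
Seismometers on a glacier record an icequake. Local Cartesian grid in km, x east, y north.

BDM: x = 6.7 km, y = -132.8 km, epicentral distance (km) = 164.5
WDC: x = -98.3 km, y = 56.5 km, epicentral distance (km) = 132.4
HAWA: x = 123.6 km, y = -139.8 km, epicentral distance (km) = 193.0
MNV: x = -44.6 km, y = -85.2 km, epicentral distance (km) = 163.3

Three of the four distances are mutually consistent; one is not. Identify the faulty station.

Solve using three stations at a time. Using BDM, WDC, HAWA (subtract circle equations pairwise → linear system) gives (x, y) ≈ (31.5, 29.9).
Distances from that point to each station vs reported:
  BDM: calculated 164.6 vs reported 164.5 → residual 0.1 km
  WDC: calculated 132.5 vs reported 132.4 → residual 0.1 km
  HAWA: calculated 193.1 vs reported 193.0 → residual 0.1 km
  MNV: calculated 138.0 vs reported 163.3 → residual 25.3 km
BDM, WDC, HAWA are mutually consistent (residuals ≈ 0); MNV is off by 25.3 km.

MNV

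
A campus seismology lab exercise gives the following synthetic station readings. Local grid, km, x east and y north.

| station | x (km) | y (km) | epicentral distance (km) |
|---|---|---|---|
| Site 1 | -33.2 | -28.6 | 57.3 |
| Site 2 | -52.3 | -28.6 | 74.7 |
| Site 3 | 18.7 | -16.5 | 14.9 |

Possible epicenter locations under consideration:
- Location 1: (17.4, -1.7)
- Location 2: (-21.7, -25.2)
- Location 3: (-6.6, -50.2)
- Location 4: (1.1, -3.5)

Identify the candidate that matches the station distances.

For each candidate, compare |candidate − station| to the reported distance:
Location 1: residuals Site 1 0.0, Site 2 0.0, Site 3 0.0 → max 0.0 km
Location 2: residuals Site 1 45.3, Site 2 43.9, Site 3 26.4 → max 45.3 km
Location 3: residuals Site 1 23.0, Site 2 24.2, Site 3 27.2 → max 27.2 km
Location 4: residuals Site 1 14.8, Site 2 15.7, Site 3 7.0 → max 15.7 km
Only Location 1 has all residuals ≈ 0.

Location 1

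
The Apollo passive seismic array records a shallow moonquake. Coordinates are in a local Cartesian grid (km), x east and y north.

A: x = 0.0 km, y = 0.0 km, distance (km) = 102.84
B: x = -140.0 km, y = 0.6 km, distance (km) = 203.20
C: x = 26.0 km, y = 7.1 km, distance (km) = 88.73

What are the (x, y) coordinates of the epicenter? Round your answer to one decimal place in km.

40.1 km east, 94.7 km north

Circle about each station: x² + y² = 102.84²; (x + 140.0)² + (y − 0.6)² = 203.20²; (x − 26.0)² + (y − 7.1)² = 88.73².
Subtracting the A equation from the B and C equations removes the quadratic terms:
-280.0 x + 1.2 y = -11113.81
52.0 x + 14.2 y = 3429.46
Solving the 2×2 system: x ≈ 40.1, y ≈ 94.7 km.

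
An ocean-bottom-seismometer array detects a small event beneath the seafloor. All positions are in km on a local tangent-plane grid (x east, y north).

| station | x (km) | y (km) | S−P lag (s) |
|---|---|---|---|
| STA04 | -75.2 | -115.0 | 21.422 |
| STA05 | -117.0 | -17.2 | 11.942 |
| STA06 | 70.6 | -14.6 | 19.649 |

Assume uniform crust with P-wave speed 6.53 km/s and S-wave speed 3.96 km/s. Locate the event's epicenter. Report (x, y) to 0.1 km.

(-90.5, 100.0)

Distance from S−P lag: d = Δt · v_P v_S / (v_P − v_S) = Δt · (6.53·3.96)/(6.53−3.96) ≈ 10.0618·Δt.
So d_STA04 = 215.54, d_STA05 = 120.16, d_STA06 = 197.70 km.
Circle about each station: (x + 75.2)² + (y + 115.0)² = 215.54²; (x + 117.0)² + (y + 17.2)² = 120.16²; (x − 70.6)² + (y + 14.6)² = 197.70².
Subtracting pairs of circle equations eliminates x²+y² and gives linear equations (the radical axes):
-83.6 x + 195.6 y = 27123.87
291.6 x + 200.8 y = -6310.32
Solving the 2×2 system: x ≈ -90.5, y ≈ 100.0 km.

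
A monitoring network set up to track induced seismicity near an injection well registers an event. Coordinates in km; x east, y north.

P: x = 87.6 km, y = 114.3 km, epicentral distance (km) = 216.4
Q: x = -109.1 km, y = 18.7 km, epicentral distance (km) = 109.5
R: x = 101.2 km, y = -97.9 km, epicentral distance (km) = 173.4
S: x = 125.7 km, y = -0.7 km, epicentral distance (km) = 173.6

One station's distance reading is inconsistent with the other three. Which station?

R

Solve using three stations at a time. Using P, Q, S (subtract circle equations pairwise → linear system) gives (x, y) ≈ (-36.3, -63.1).
Distances from that point to each station vs reported:
  P: calculated 216.4 vs reported 216.4 → residual 0.0 km
  Q: calculated 109.5 vs reported 109.5 → residual 0.0 km
  R: calculated 141.8 vs reported 173.4 → residual 31.6 km
  S: calculated 173.6 vs reported 173.6 → residual 0.0 km
P, Q, S are mutually consistent (residuals ≈ 0); R is off by 31.6 km.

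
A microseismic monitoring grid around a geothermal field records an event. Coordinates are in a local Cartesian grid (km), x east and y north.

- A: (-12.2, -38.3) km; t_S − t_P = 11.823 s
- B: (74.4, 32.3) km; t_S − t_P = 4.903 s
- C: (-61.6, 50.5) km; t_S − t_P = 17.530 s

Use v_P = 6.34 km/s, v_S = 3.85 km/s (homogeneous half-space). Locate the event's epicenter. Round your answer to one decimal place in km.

x ≈ 99.8 km, y ≈ -8.5 km

Distance from S−P lag: d = Δt · v_P v_S / (v_P − v_S) = Δt · (6.34·3.85)/(6.34−3.85) ≈ 9.8028·Δt.
So d_A = 115.90, d_B = 48.06, d_C = 171.84 km.
Circle about each station: (x + 12.2)² + (y + 38.3)² = 115.90²; (x − 74.4)² + (y − 32.3)² = 48.06²; (x + 61.6)² + (y − 50.5)² = 171.84².
Subtracting pairs of circle equations eliminates x²+y² and gives linear equations (the radical axes):
173.2 x + 141.2 y = 16085.97
-98.8 x + 177.6 y = -11367.10
Solving the 2×2 system: x ≈ 99.8, y ≈ -8.5 km.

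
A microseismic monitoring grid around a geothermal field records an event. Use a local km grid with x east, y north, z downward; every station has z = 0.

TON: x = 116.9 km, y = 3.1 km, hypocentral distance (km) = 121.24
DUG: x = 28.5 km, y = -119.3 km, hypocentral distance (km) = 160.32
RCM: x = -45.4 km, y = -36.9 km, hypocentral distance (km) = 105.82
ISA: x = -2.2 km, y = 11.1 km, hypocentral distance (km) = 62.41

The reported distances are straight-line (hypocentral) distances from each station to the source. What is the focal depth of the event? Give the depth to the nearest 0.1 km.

Each station gives a sphere (x−x_i)² + (y−y_i)² + z² = d_i² (stations at z=0).
Subtracting the TON sphere from DUG and RCM: z² cancels, leaving linear equations in x and y:
-176.8 x − 244.8 y = -9633.84
-324.6 x − 80.0 y = -6751.18
Solving: x ≈ 13.503, y ≈ 29.602 km (keep extra digits for the depth step; rounded: 13.5, 29.6).
Then from the TON sphere: z² = 121.24² − (x − 116.9)² − (y − 3.1)² with x = 13.503, y = 29.602, so z ≈ 57.496 ≈ 57.5 km.
Check against ISA (with the unrounded solution): distance 62.41 ≈ 62.41 km. ✓

depth ≈ 57.5 km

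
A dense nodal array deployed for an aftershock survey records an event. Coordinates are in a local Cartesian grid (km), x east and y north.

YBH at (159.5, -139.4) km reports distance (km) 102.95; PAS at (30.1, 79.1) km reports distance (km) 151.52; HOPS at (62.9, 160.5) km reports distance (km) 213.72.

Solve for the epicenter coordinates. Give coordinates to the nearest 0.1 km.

Circle about each station: (x − 159.5)² + (y + 139.4)² = 102.95²; (x − 30.1)² + (y − 79.1)² = 151.52²; (x − 62.9)² + (y − 160.5)² = 213.72².
Subtracting pairs of circle equations eliminates x²+y² and gives linear equations (the radical axes):
-258.8 x + 437.0 y = -50069.40
-193.2 x + 599.8 y = -50233.49
Solving the 2×2 system: x ≈ 114.1, y ≈ -47.0 km.

x ≈ 114.1 km, y ≈ -47.0 km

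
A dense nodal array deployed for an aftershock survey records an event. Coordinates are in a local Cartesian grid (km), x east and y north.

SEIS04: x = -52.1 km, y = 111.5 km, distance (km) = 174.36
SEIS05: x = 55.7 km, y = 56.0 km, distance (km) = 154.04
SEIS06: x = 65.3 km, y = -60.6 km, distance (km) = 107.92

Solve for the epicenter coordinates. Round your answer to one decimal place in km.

Circle about each station: (x + 52.1)² + (y − 111.5)² = 174.36²; (x − 55.7)² + (y − 56.0)² = 154.04²; (x − 65.3)² + (y + 60.6)² = 107.92².
Subtracting pairs of circle equations eliminates x²+y² and gives linear equations (the radical axes):
215.6 x − 111.0 y = -2235.08
234.8 x − 344.2 y = 11544.47
Solving the 2×2 system: x ≈ -42.6, y ≈ -62.6 km.
Check against SEIS04 (with the unrounded x, y): √((x + 52.1)²+(y − 111.5)²) = 174.36 ≈ 174.36 km. ✓

-42.6 km east, -62.6 km north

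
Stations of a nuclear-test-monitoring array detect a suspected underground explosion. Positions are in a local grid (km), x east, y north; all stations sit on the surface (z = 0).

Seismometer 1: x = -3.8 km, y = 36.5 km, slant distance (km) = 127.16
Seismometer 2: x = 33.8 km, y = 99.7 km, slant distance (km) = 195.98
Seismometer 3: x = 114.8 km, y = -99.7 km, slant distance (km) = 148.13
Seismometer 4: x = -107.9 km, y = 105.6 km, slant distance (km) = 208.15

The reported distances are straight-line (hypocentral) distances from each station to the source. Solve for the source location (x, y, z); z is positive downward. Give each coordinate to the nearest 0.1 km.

(-27.4, -82.6, 37.8)

Each station gives a sphere (x−x_i)² + (y−y_i)² + z² = d_i² (stations at z=0).
Subtracting the Seismometer 1 sphere from Seismometer 2 and Seismometer 3: z² cancels, leaving linear equations in x and y:
75.2 x + 126.4 y = -12502.65
237.2 x − 272.4 y = 15999.61
Solving: x ≈ -27.412, y ≈ -82.605 km (keep extra digits for the depth step; rounded: -27.4, -82.6).
Then from the Seismometer 1 sphere: z² = 127.16² − (x + 3.8)² − (y − 36.5)² with x = -27.412, y = -82.605, so z ≈ 37.764 ≈ 37.8 km.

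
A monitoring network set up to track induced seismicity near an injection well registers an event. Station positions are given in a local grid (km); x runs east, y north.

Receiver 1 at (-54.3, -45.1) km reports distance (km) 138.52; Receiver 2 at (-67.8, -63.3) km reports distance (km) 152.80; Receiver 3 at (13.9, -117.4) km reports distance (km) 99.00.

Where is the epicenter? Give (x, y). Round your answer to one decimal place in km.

84.2 km east, -47.7 km north

Circle about each station: (x + 54.3)² + (y + 45.1)² = 138.52²; (x + 67.8)² + (y + 63.3)² = 152.80²; (x − 13.9)² + (y + 117.4)² = 99.00².
Subtracting the Receiver 1 equation from the Receiver 2 and Receiver 3 equations removes the quadratic terms:
-27.0 x − 36.4 y = -538.82
136.4 x − 144.6 y = 18380.26
Solving the 2×2 system: x ≈ 84.2, y ≈ -47.7 km.
Check against Receiver 1 (with the unrounded x, y): √((x + 54.3)²+(y + 45.1)²) = 138.54 ≈ 138.52 km. ✓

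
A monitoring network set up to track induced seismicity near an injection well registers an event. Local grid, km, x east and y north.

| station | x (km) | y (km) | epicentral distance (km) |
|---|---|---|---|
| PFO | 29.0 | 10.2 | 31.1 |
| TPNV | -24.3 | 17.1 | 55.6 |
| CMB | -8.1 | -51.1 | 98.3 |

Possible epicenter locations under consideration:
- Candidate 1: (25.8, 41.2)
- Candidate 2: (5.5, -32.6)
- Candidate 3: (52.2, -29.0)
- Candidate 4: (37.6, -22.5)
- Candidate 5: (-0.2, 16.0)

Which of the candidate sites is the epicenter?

Candidate 1

For each candidate, compare |candidate − station| to the reported distance:
Candidate 1: residuals PFO 0.1, TPNV 0.0, CMB 0.0 → max 0.1 km
Candidate 2: residuals PFO 17.7, TPNV 2.3, CMB 75.3 → max 75.3 km
Candidate 3: residuals PFO 14.5, TPNV 33.7, CMB 34.1 → max 34.1 km
Candidate 4: residuals PFO 2.7, TPNV 17.9, CMB 44.4 → max 44.4 km
Candidate 5: residuals PFO 1.3, TPNV 31.5, CMB 30.7 → max 31.5 km
Only Candidate 1 has all residuals ≈ 0.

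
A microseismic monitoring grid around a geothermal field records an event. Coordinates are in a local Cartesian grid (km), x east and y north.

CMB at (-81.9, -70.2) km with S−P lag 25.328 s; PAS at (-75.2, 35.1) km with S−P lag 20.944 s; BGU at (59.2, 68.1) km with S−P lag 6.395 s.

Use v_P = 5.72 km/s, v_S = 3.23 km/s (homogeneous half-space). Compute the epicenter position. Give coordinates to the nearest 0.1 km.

(79.9, 25.4)

Distance from S−P lag: d = Δt · v_P v_S / (v_P − v_S) = Δt · (5.72·3.23)/(5.72−3.23) ≈ 7.4199·Δt.
So d_CMB = 187.93, d_PAS = 155.40, d_BGU = 47.45 km.
Circle about each station: (x + 81.9)² + (y + 70.2)² = 187.93²; (x + 75.2)² + (y − 35.1)² = 155.40²; (x − 59.2)² + (y − 68.1)² = 47.45².
Subtracting the CMB equation from the PAS and BGU equations removes the quadratic terms:
13.4 x + 210.6 y = 6419.92
282.2 x + 276.6 y = 29572.78
Solving the 2×2 system: x ≈ 79.9, y ≈ 25.4 km.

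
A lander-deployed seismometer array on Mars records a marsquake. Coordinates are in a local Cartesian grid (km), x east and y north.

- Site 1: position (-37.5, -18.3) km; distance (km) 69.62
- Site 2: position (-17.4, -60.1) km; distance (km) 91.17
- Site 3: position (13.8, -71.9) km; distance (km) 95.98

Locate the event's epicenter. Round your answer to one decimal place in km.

x ≈ 17.8 km, y ≈ 24.0 km

Circle about each station: (x + 37.5)² + (y + 18.3)² = 69.62²; (x + 17.4)² + (y + 60.1)² = 91.17²; (x − 13.8)² + (y + 71.9)² = 95.98².
Subtracting the Site 1 equation from the Site 2 and Site 3 equations removes the quadratic terms:
40.2 x − 83.6 y = -1291.39
102.6 x − 107.2 y = -746.31
Solving the 2×2 system: x ≈ 17.8, y ≈ 24.0 km.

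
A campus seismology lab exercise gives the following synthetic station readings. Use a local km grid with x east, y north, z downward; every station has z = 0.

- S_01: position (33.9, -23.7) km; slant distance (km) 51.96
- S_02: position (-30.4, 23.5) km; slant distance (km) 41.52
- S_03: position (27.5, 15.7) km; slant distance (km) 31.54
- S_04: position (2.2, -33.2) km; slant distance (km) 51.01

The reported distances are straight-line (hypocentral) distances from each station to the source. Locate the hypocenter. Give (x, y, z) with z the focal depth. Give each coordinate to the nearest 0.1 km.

Each station gives a sphere (x−x_i)² + (y−y_i)² + z² = d_i² (stations at z=0).
Subtracting the S_01 sphere from S_02 and S_03: z² cancels, leaving linear equations in x and y:
-128.6 x + 94.4 y = 741.44
-12.8 x + 78.8 y = 996.91
Solving: x ≈ 3.998, y ≈ 13.301 km (keep extra digits for the depth step; rounded: 4.0, 13.3).
Then from the S_01 sphere: z² = 51.96² − (x − 33.9)² − (y + 23.7)² with x = 3.998, y = 13.301, so z ≈ 20.896 ≈ 20.9 km.
Check against S_04 (with the unrounded solution): distance 51.01 ≈ 51.01 km. ✓

x ≈ 4.0 km, y ≈ 13.3 km, depth ≈ 20.9 km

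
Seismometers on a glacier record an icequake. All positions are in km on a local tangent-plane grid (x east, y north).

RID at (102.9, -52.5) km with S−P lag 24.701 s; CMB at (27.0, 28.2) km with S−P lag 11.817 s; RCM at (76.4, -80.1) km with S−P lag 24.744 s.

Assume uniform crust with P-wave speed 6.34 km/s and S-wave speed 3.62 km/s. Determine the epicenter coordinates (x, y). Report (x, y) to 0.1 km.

Distance from S−P lag: d = Δt · v_P v_S / (v_P − v_S) = Δt · (6.34·3.62)/(6.34−3.62) ≈ 8.4378·Δt.
So d_RID = 208.42, d_CMB = 99.71, d_RCM = 208.78 km.
Circle about each station: (x − 102.9)² + (y + 52.5)² = 208.42²; (x − 27.0)² + (y − 28.2)² = 99.71²; (x − 76.4)² + (y + 80.1)² = 208.78².
Subtracting pairs of circle equations eliminates x²+y² and gives linear equations (the radical axes):
-151.8 x + 161.4 y = 21676.39
-53.0 x − 55.2 y = -1241.88
Solving the 2×2 system: x ≈ -58.8, y ≈ 79.0 km.
Check against RID (with the unrounded x, y): √((x − 102.9)²+(y + 52.5)²) = 208.42 ≈ 208.42 km. ✓

x ≈ -58.8 km, y ≈ 79.0 km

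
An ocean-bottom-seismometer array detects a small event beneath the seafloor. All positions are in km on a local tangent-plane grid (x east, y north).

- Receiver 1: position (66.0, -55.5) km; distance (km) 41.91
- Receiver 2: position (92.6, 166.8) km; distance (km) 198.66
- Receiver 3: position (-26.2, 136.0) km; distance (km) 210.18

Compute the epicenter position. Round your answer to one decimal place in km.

x ≈ 100.5 km, y ≈ -31.7 km

Circle about each station: (x − 66.0)² + (y + 55.5)² = 41.91²; (x − 92.6)² + (y − 166.8)² = 198.66²; (x + 26.2)² + (y − 136.0)² = 210.18².
Subtracting the Receiver 1 equation from the Receiver 2 and Receiver 3 equations removes the quadratic terms:
53.2 x + 444.6 y = -8748.60
-184.4 x + 383.0 y = -30672.99
Solving the 2×2 system: x ≈ 100.5, y ≈ -31.7 km.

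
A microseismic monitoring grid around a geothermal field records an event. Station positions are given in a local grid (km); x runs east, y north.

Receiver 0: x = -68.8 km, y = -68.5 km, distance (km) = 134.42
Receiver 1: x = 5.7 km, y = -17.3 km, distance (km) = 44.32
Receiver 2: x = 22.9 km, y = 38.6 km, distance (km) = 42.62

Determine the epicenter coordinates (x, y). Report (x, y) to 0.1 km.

(45.4, 2.4)

Circle about each station: (x + 68.8)² + (y + 68.5)² = 134.42²; (x − 5.7)² + (y + 17.3)² = 44.32²; (x − 22.9)² + (y − 38.6)² = 42.62².
Subtracting the Receiver 0 equation from the Receiver 1 and Receiver 2 equations removes the quadratic terms:
149.0 x + 102.4 y = 7010.56
183.4 x + 214.2 y = 8840.95
Solving the 2×2 system: x ≈ 45.4, y ≈ 2.4 km.
Check against Receiver 0 (with the unrounded x, y): √((x + 68.8)²+(y + 68.5)²) = 134.42 ≈ 134.42 km. ✓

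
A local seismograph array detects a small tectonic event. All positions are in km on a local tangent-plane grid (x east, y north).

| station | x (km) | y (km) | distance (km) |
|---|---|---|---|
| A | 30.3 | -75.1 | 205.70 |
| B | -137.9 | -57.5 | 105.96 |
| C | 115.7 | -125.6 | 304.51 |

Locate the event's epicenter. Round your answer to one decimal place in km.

x ≈ -134.2 km, y ≈ 48.4 km

Circle about each station: (x − 30.3)² + (y + 75.1)² = 205.70²; (x + 137.9)² + (y + 57.5)² = 105.96²; (x − 115.7)² + (y + 125.6)² = 304.51².
Subtracting pairs of circle equations eliminates x²+y² and gives linear equations (the radical axes):
-336.4 x + 35.2 y = 46849.53
170.8 x − 101.0 y = -27810.10
Solving the 2×2 system: x ≈ -134.2, y ≈ 48.4 km.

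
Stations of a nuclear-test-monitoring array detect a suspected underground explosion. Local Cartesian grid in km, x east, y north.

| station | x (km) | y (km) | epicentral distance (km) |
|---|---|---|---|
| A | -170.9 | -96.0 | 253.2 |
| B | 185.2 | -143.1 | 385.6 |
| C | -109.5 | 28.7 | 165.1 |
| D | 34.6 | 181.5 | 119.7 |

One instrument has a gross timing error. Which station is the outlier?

C

Solve using three stations at a time. Using A, B, D (subtract circle equations pairwise → linear system) gives (x, y) ≈ (-77.4, 139.3).
Distances from that point to each station vs reported:
  A: calculated 253.2 vs reported 253.2 → residual 0.0 km
  B: calculated 385.6 vs reported 385.6 → residual 0.0 km
  C: calculated 115.1 vs reported 165.1 → residual 50.0 km
  D: calculated 119.7 vs reported 119.7 → residual 0.0 km
A, B, D are mutually consistent (residuals ≈ 0); C is off by 50.0 km.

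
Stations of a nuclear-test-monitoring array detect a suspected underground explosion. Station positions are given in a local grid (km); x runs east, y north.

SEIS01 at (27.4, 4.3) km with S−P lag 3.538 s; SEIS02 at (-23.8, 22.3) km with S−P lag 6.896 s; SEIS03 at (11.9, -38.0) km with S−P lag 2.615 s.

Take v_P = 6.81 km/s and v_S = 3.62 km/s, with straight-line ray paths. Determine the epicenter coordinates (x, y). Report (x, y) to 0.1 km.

x ≈ 11.3 km, y ≈ -17.8 km

Distance from S−P lag: d = Δt · v_P v_S / (v_P − v_S) = Δt · (6.81·3.62)/(6.81−3.62) ≈ 7.7280·Δt.
So d_SEIS01 = 27.34, d_SEIS02 = 53.29, d_SEIS03 = 20.21 km.
Circle about each station: (x − 27.4)² + (y − 4.3)² = 27.34²; (x + 23.8)² + (y − 22.3)² = 53.29²; (x − 11.9)² + (y + 38.0)² = 20.21².
Subtracting pairs of circle equations eliminates x²+y² and gives linear equations (the radical axes):
-102.4 x + 36.0 y = -1797.87
-31.0 x − 84.6 y = 1155.39
Solving the 2×2 system: x ≈ 11.3, y ≈ -17.8 km.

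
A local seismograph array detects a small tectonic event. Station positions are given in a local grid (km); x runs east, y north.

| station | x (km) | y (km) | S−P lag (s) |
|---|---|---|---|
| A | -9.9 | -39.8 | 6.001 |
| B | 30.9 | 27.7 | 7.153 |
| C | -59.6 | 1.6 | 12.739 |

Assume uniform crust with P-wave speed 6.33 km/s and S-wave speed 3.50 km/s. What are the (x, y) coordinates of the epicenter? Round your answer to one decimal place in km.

Distance from S−P lag: d = Δt · v_P v_S / (v_P − v_S) = Δt · (6.33·3.50)/(6.33−3.50) ≈ 7.8286·Δt.
So d_A = 46.98, d_B = 56.00, d_C = 99.73 km.
Circle about each station: (x + 9.9)² + (y + 39.8)² = 46.98²; (x − 30.9)² + (y − 27.7)² = 56.00²; (x + 59.6)² + (y − 1.6)² = 99.73².
Subtracting the A equation from the B and C equations removes the quadratic terms:
81.6 x + 135.0 y = -888.83
-99.4 x + 82.8 y = -5866.28
Solving the 2×2 system: x ≈ 35.6, y ≈ -28.1 km.

35.6 km east, -28.1 km north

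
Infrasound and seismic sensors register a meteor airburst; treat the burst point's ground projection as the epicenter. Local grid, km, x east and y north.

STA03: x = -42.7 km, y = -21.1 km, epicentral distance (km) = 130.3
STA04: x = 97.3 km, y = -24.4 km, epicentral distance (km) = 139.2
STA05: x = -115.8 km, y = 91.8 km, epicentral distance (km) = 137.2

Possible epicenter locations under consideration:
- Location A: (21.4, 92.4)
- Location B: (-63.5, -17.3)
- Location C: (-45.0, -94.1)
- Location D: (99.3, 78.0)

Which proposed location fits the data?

Location A

For each candidate, compare |candidate − station| to the reported distance:
Location A: residuals STA03 0.0, STA04 0.1, STA05 0.0 → max 0.1 km
Location B: residuals STA03 109.2, STA04 21.8, STA05 16.2 → max 109.2 km
Location C: residuals STA03 57.3, STA04 19.3, STA05 61.7 → max 61.7 km
Location D: residuals STA03 42.9, STA04 36.8, STA05 78.3 → max 78.3 km
Only Location A has all residuals ≈ 0.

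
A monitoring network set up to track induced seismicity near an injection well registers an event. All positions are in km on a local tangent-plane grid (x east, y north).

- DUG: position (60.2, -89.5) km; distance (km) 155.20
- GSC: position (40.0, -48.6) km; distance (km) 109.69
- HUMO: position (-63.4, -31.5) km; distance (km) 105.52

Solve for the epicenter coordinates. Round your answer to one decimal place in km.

-0.6 km east, 53.3 km north

Circle about each station: (x − 60.2)² + (y + 89.5)² = 155.20²; (x − 40.0)² + (y + 48.6)² = 109.69²; (x + 63.4)² + (y + 31.5)² = 105.52².
Subtracting the DUG equation from the GSC and HUMO equations removes the quadratic terms:
-40.4 x + 81.8 y = 4382.81
-247.2 x + 116.0 y = 6330.09
Solving the 2×2 system: x ≈ -0.6, y ≈ 53.3 km.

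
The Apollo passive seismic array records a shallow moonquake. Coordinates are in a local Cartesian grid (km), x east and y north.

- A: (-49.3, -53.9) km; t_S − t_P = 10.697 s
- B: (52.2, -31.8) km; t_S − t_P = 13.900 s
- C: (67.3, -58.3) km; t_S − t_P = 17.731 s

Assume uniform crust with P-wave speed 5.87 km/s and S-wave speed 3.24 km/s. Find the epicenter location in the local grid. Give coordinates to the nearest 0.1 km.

Distance from S−P lag: d = Δt · v_P v_S / (v_P − v_S) = Δt · (5.87·3.24)/(5.87−3.24) ≈ 7.2315·Δt.
So d_A = 77.36, d_B = 100.52, d_C = 128.22 km.
Circle about each station: (x + 49.3)² + (y + 53.9)² = 77.36²; (x − 52.2)² + (y + 31.8)² = 100.52²; (x − 67.3)² + (y + 58.3)² = 128.22².
Subtracting pairs of circle equations eliminates x²+y² and gives linear equations (the radical axes):
203.0 x + 44.2 y = -5719.32
233.2 x − 8.8 y = -7863.32
Solving the 2×2 system: x ≈ -32.9, y ≈ 21.7 km.
Check against A (with the unrounded x, y): √((x + 49.3)²+(y + 53.9)²) = 77.36 ≈ 77.36 km. ✓

-32.9 km east, 21.7 km north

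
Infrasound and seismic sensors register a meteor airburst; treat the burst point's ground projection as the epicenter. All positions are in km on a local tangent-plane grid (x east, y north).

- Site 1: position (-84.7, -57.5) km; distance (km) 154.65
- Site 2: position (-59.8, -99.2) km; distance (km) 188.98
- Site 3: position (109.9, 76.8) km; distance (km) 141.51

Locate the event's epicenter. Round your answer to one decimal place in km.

(-31.2, 87.6)

Circle about each station: (x + 84.7)² + (y + 57.5)² = 154.65²; (x + 59.8)² + (y + 99.2)² = 188.98²; (x − 109.9)² + (y − 76.8)² = 141.51².
Subtracting pairs of circle equations eliminates x²+y² and gives linear equations (the radical axes):
49.8 x − 83.4 y = -8860.48
389.2 x + 268.6 y = 11387.45
Solving the 2×2 system: x ≈ -31.2, y ≈ 87.6 km.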